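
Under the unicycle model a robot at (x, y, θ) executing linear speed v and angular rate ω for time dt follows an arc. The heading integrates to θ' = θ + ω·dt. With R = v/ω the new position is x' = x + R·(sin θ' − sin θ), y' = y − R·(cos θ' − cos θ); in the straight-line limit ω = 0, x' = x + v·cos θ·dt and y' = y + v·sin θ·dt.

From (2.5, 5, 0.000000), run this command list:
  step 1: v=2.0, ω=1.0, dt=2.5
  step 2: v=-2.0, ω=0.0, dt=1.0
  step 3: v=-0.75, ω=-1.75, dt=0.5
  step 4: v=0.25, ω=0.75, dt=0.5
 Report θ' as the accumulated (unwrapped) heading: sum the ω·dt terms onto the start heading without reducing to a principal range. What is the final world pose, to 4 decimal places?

step 1: θ'=2.5000 (R=2.0000) → pose (3.6969, 8.6023, 2.5000)
step 2: θ'=2.5000 (straight) → pose (5.2992, 7.4053, 2.5000)
step 3: θ'=1.6250 (R=0.4286) → pose (5.4707, 7.0852, 1.6250)
step 4: θ'=2.0000 (R=0.3333) → pose (5.4409, 7.2059, 2.0000)

(5.4409, 7.2059, 2.0000)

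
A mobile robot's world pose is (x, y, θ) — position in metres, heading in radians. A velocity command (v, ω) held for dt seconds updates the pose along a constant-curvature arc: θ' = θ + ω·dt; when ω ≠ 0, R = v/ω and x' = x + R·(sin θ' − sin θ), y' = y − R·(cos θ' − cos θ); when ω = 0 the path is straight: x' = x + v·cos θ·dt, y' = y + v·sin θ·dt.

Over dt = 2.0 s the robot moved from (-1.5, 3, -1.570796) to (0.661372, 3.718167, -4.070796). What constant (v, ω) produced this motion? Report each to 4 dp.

Δθ = -4.070796 − -1.570796 = -2.500000
ω = Δθ/dt = -2.500000/2.0 = -1.2500
R = Δx/(sin θ' − sin θ) = 1.2000
v = R·ω = 1.2000·-1.2500 = -1.5000

v = -1.5000, ω = -1.2500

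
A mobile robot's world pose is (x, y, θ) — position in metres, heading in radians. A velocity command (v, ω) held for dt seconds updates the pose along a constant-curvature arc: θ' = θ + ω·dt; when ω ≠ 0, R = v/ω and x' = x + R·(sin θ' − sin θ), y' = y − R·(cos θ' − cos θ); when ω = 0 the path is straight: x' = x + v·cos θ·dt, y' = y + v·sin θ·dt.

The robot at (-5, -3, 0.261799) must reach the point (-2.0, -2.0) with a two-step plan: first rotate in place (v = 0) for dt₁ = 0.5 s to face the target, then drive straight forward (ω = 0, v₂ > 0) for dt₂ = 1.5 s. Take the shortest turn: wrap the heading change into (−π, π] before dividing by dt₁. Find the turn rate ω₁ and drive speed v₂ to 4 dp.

heading to target = atan2(-2−-3, -2−-5) = 0.3218
Δθ = wrap(0.3218 − 0.2618) = 0.0600; ω₁ = Δθ/dt₁ = 0.1199
distance = √((-2−-5)² + (-2−-3)²) = 3.1623; v₂ = distance/dt₂ = 2.1082

ω₁ = 0.1199, v₂ = 2.1082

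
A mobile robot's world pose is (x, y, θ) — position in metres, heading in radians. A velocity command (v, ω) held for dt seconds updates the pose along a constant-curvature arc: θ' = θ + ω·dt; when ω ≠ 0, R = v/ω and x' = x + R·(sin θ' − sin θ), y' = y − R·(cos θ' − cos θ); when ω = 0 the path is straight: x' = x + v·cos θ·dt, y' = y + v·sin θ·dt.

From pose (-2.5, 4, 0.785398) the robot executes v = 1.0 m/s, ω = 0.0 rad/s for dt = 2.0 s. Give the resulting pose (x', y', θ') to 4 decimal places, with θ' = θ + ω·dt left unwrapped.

θ' = 0.7854 + 0.0·2.0 = 0.7854
ω = 0 → straight: x' = -2.5 + 1.0·cos(0.7854)·2.0 = -1.0858
y' = 4 + 1.0·sin(0.7854)·2.0 = 5.4142

(-1.0858, 5.4142, 0.7854)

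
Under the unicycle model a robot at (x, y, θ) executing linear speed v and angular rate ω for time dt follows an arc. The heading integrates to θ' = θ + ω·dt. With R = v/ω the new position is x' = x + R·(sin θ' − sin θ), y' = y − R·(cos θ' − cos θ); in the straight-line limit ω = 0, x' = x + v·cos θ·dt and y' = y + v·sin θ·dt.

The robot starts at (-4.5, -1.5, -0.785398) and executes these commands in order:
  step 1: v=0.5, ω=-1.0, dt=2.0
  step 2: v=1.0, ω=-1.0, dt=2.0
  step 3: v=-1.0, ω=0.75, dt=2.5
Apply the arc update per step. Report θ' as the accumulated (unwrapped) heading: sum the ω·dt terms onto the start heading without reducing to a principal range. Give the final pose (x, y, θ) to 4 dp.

step 1: θ'=-2.7854 (R=-0.5000) → pose (-4.6792, -2.3222, -2.7854)
step 2: θ'=-4.7854 (R=-1.0000) → pose (-6.0252, -1.3120, -4.7854)
step 3: θ'=-2.9104 (R=-1.3333) → pose (-4.3899, -2.7071, -2.9104)

(-4.3899, -2.7071, -2.9104)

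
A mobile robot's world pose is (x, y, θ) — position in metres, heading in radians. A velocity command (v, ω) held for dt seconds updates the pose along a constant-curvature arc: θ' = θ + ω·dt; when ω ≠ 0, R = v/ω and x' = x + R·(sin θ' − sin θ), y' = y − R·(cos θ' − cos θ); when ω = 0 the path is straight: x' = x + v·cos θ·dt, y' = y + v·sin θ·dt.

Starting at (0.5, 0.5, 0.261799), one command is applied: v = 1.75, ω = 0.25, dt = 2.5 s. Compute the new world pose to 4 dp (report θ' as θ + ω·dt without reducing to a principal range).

θ' = 0.2618 + 0.25·2.5 = 0.8868
R = v/ω = 1.75/0.25 = 7.0000
x' = 0.5 + 7.0000·(sin 0.8868 − sin 0.2618) = 4.1136
y' = 0.5 − 7.0000·(cos 0.8868 − cos 0.2618) = 2.8382

(4.1136, 2.8382, 0.8868)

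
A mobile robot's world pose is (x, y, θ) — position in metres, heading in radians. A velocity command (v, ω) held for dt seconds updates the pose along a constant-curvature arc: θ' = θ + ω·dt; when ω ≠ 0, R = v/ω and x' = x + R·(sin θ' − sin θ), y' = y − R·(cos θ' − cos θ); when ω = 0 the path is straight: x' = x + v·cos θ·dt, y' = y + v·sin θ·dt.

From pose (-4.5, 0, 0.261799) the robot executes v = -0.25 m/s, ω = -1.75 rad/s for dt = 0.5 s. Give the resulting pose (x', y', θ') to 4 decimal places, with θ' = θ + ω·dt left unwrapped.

θ' = 0.2618 + -1.75·0.5 = -0.6132
R = v/ω = -0.25/-1.75 = 0.1429
x' = -4.5 + 0.1429·(sin -0.6132 − sin 0.2618) = -4.6192
y' = 0 − 0.1429·(cos -0.6132 − cos 0.2618) = 0.0212

(-4.6192, 0.0212, -0.6132)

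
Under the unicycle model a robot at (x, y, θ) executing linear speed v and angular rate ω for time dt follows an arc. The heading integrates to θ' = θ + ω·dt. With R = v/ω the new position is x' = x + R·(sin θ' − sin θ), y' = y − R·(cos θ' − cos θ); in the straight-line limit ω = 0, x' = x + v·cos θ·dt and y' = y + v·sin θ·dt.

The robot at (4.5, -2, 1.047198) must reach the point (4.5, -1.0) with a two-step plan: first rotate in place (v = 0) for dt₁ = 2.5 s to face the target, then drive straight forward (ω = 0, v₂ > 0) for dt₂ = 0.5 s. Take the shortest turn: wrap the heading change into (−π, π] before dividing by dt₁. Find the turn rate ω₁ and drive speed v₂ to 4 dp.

heading to target = atan2(-1−-2, 4.5−4.5) = 1.5708
Δθ = wrap(1.5708 − 1.0472) = 0.5236; ω₁ = Δθ/dt₁ = 0.2094
distance = √((4.5−4.5)² + (-1−-2)²) = 1.0000; v₂ = distance/dt₂ = 2.0000

ω₁ = 0.2094, v₂ = 2.0000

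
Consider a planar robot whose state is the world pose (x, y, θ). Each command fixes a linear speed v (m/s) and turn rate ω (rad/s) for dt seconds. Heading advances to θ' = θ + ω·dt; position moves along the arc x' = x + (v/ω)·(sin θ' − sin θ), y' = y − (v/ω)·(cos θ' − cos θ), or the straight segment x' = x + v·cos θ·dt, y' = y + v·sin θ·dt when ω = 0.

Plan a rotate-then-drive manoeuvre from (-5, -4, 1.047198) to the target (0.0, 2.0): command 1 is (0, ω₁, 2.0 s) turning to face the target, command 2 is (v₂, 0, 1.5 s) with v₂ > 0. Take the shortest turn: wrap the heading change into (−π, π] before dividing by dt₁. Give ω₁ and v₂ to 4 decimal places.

heading to target = atan2(2−-4, 0−-5) = 0.8761
Δθ = wrap(0.8761 − 1.0472) = -0.1711; ω₁ = Δθ/dt₁ = -0.0856
distance = √((0−-5)² + (2−-4)²) = 7.8102; v₂ = distance/dt₂ = 5.2068

ω₁ = -0.0856, v₂ = 5.2068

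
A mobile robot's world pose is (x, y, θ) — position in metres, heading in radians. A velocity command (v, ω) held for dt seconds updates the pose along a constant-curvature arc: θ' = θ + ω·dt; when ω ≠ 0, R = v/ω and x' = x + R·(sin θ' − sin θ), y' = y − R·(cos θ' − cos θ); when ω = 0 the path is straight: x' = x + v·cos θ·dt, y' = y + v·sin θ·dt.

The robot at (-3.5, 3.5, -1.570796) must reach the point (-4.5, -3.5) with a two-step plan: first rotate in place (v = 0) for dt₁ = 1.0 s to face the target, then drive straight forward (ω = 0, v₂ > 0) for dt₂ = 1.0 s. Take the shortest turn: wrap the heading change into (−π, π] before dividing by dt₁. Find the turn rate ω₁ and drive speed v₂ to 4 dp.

ω₁ = -0.1419, v₂ = 7.0711

heading to target = atan2(-3.5−3.5, -4.5−-3.5) = -1.7127
Δθ = wrap(-1.7127 − -1.5708) = -0.1419; ω₁ = Δθ/dt₁ = -0.1419
distance = √((-4.5−-3.5)² + (-3.5−3.5)²) = 7.0711; v₂ = distance/dt₂ = 7.0711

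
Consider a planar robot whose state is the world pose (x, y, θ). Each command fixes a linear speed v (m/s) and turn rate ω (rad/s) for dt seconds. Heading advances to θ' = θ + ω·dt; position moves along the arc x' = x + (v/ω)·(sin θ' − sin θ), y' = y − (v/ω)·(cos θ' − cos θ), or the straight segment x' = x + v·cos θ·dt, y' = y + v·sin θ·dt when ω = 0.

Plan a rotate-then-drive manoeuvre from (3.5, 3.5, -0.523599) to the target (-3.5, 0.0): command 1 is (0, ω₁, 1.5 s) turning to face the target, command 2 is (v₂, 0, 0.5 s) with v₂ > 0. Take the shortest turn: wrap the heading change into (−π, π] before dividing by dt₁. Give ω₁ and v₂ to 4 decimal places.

heading to target = atan2(0−3.5, -3.5−3.5) = -2.6779
Δθ = wrap(-2.6779 − -0.5236) = -2.1543; ω₁ = Δθ/dt₁ = -1.4362
distance = √((-3.5−3.5)² + (0−3.5)²) = 7.8262; v₂ = distance/dt₂ = 15.6525

ω₁ = -1.4362, v₂ = 15.6525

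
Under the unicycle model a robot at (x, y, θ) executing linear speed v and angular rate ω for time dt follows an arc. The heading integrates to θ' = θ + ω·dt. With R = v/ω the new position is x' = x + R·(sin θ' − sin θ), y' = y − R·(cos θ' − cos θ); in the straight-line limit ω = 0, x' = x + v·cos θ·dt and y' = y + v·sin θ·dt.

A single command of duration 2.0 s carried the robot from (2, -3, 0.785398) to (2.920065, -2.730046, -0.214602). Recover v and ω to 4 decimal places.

Δθ = -0.214602 − 0.785398 = -1.000000
ω = Δθ/dt = -1.000000/2.0 = -0.5000
R = Δx/(sin θ' − sin θ) = -1.0000
v = R·ω = -1.0000·-0.5000 = 0.5000

v = 0.5000, ω = -0.5000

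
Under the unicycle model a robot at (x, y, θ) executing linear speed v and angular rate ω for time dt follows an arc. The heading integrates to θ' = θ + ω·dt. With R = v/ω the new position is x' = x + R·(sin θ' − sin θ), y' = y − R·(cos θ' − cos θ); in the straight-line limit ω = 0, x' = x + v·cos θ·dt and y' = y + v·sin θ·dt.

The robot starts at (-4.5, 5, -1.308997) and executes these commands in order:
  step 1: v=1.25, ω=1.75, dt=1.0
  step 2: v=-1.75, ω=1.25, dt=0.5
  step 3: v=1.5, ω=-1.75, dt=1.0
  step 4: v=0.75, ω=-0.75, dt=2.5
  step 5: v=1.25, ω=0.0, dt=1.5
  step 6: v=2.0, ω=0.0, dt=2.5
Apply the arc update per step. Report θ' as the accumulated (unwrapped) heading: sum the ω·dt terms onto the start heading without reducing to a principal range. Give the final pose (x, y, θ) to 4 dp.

(-8.6637, -1.1929, -2.5590)

step 1: θ'=0.4410 (R=0.7143) → pose (-3.5052, 4.5389, 0.4410)
step 2: θ'=1.0660 (R=-1.4000) → pose (-4.1330, 3.9499, 1.0660)
step 3: θ'=-0.6840 (R=-0.8571) → pose (-2.8411, 4.1997, -0.6840)
step 4: θ'=-2.5590 (R=-1.0000) → pose (-2.9228, 2.5897, -2.5590)
step 5: θ'=-2.5590 (straight) → pose (-4.4885, 1.5580, -2.5590)
step 6: θ'=-2.5590 (straight) → pose (-8.6637, -1.1929, -2.5590)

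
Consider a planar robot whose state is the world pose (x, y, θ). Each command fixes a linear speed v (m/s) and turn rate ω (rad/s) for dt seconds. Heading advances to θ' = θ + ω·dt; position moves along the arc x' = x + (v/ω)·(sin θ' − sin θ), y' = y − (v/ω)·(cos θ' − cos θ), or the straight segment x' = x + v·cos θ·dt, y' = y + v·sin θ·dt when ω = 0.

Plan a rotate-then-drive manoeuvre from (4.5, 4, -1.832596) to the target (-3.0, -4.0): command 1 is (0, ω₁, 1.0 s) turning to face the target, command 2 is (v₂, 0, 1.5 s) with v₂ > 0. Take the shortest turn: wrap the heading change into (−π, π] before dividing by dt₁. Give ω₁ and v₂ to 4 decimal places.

ω₁ = -0.4914, v₂ = 7.3106

heading to target = atan2(-4−4, -3−4.5) = -2.3239
Δθ = wrap(-2.3239 − -1.8326) = -0.4914; ω₁ = Δθ/dt₁ = -0.4914
distance = √((-3−4.5)² + (-4−4)²) = 10.9659; v₂ = distance/dt₂ = 7.3106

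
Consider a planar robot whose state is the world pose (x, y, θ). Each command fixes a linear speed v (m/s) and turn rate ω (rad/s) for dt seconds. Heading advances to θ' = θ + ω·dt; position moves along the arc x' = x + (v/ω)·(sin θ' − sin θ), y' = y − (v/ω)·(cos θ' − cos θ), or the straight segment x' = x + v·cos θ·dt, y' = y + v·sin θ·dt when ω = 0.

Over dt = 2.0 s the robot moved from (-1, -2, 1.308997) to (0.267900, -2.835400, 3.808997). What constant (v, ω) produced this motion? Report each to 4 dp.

Δθ = 3.808997 − 1.308997 = 2.500000
ω = Δθ/dt = 2.500000/2.0 = 1.2500
R = Δx/(sin θ' − sin θ) = -0.8000
v = R·ω = -0.8000·1.2500 = -1.0000

v = -1.0000, ω = 1.2500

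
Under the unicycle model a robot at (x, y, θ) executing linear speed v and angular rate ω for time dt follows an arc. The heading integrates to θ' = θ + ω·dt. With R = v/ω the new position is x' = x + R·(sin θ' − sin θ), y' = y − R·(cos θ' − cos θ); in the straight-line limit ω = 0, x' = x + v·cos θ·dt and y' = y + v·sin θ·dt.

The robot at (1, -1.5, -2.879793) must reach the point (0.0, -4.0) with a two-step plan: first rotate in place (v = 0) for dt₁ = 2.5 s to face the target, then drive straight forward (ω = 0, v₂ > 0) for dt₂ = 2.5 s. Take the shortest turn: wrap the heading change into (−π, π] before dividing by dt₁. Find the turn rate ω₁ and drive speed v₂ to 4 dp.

heading to target = atan2(-4−-1.5, 0−1) = -1.9513
Δθ = wrap(-1.9513 − -2.8798) = 0.9285; ω₁ = Δθ/dt₁ = 0.3714
distance = √((0−1)² + (-4−-1.5)²) = 2.6926; v₂ = distance/dt₂ = 1.0770

ω₁ = 0.3714, v₂ = 1.0770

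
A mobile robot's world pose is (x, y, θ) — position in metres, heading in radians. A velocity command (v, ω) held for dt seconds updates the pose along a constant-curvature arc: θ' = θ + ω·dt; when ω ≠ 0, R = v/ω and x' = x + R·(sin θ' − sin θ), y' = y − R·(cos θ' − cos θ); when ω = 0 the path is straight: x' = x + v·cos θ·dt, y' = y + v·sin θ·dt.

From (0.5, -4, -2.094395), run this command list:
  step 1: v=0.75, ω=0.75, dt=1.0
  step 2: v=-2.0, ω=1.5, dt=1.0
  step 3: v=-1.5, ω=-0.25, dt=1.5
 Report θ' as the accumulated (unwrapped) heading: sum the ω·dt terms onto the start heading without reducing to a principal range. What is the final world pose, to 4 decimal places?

(-3.3501, -3.6352, -0.2194)

step 1: θ'=-1.3444 (R=1.0000) → pose (0.3915, -4.7245, -1.3444)
step 2: θ'=0.1556 (R=-1.3333) → pose (-1.1144, -3.7065, 0.1556)
step 3: θ'=-0.2194 (R=6.0000) → pose (-3.3501, -3.6352, -0.2194)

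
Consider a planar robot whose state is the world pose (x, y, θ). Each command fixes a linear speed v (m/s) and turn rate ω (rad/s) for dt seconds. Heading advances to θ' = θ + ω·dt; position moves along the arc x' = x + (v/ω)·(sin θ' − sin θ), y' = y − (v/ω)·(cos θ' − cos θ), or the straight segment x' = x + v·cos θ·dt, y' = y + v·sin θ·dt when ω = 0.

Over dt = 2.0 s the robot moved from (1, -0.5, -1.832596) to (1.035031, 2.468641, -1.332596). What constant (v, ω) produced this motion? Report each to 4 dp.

Δθ = -1.332596 − -1.832596 = 0.500000
ω = Δθ/dt = 0.500000/2.0 = 0.2500
R = −Δy/(cos θ' − cos θ) = -6.0000
v = R·ω = -6.0000·0.2500 = -1.5000

v = -1.5000, ω = 0.2500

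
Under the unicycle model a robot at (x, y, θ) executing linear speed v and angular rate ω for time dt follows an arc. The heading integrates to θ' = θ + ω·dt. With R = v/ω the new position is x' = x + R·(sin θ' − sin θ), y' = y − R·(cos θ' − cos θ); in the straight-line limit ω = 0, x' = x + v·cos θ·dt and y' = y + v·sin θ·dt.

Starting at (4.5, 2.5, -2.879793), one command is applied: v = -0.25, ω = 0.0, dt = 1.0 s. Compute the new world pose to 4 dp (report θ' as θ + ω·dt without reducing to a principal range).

θ' = -2.8798 + 0.0·1.0 = -2.8798
ω = 0 → straight: x' = 4.5 + -0.25·cos(-2.8798)·1.0 = 4.7415
y' = 2.5 + -0.25·sin(-2.8798)·1.0 = 2.5647

(4.7415, 2.5647, -2.8798)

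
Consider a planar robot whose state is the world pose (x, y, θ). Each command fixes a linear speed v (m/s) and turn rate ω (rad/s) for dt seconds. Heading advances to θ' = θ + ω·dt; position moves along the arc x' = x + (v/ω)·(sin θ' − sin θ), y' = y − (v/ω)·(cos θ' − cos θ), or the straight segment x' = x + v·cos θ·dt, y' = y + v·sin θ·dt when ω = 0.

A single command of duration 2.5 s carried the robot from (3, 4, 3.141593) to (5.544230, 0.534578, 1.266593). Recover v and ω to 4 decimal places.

Δθ = 1.266593 − 3.141593 = -1.875000
ω = Δθ/dt = -1.875000/2.5 = -0.7500
R = −Δy/(cos θ' − cos θ) = 2.6667
v = R·ω = 2.6667·-0.7500 = -2.0000

v = -2.0000, ω = -0.7500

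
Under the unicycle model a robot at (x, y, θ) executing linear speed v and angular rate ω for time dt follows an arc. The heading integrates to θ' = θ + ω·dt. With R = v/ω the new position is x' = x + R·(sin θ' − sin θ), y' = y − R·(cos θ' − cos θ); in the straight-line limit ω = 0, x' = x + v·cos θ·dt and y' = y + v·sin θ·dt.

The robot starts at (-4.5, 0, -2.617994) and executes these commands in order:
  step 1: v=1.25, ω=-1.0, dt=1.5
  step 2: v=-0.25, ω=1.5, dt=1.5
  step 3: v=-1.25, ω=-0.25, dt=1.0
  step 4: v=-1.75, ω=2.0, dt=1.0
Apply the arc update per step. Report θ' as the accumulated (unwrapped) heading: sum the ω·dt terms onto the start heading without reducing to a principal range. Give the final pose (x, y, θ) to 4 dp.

step 1: θ'=-4.1180 (R=-1.2500) → pose (-6.1606, 0.3825, -4.1180)
step 2: θ'=-1.8680 (R=-0.1667) → pose (-5.8632, 0.4270, -1.8680)
step 3: θ'=-2.1180 (R=5.0000) → pose (-5.3523, 1.5643, -2.1180)
step 4: θ'=-0.1180 (R=-0.8750) → pose (-5.9965, 2.8885, -0.1180)

(-5.9965, 2.8885, -0.1180)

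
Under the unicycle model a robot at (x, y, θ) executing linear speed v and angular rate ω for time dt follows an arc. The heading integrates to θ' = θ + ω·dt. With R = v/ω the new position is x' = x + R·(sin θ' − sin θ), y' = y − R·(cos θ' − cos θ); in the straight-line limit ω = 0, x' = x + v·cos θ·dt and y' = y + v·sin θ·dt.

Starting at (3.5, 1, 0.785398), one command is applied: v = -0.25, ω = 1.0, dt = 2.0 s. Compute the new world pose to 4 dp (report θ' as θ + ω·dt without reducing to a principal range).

θ' = 0.7854 + 1.0·2.0 = 2.7854
R = v/ω = -0.25/1.0 = -0.2500
x' = 3.5 + -0.2500·(sin 2.7854 − sin 0.7854) = 3.5896
y' = 1 − -0.2500·(cos 2.7854 − cos 0.7854) = 0.5889

(3.5896, 0.5889, 2.7854)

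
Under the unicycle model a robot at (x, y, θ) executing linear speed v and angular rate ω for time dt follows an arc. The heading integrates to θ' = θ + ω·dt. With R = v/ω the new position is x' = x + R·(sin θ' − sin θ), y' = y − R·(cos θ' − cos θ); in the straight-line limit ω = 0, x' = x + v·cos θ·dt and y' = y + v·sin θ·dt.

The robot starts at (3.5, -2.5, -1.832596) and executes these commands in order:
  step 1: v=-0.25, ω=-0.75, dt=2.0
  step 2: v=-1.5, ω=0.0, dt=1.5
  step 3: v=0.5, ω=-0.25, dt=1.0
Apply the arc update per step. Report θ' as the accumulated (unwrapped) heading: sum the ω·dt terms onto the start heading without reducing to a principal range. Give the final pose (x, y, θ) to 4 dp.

(5.6203, -2.5312, -3.5826)

step 1: θ'=-3.3326 (R=0.3333) → pose (3.8853, -2.2590, -3.3326)
step 2: θ'=-3.3326 (straight) → pose (6.0943, -2.6862, -3.3326)
step 3: θ'=-3.5826 (R=-2.0000) → pose (5.6203, -2.5312, -3.5826)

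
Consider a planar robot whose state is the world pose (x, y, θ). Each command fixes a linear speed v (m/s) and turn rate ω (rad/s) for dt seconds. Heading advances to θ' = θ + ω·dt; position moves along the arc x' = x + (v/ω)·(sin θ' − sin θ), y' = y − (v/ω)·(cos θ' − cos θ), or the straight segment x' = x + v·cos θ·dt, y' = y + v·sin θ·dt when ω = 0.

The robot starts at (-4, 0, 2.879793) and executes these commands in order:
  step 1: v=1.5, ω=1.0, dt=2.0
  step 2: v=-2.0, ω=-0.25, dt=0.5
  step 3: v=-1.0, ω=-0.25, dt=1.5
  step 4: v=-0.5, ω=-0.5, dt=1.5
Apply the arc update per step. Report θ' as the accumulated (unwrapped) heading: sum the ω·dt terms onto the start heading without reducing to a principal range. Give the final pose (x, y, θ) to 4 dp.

(-5.2801, 1.3273, 3.6298)

step 1: θ'=4.8798 (R=1.5000) → pose (-5.8673, -1.6988, 4.8798)
step 2: θ'=4.7548 (R=8.0000) → pose (-5.9719, -0.7050, 4.7548)
step 3: θ'=4.3798 (R=4.0000) → pose (-5.7563, 0.7706, 4.3798)
step 4: θ'=3.6298 (R=1.0000) → pose (-5.2801, 1.3273, 3.6298)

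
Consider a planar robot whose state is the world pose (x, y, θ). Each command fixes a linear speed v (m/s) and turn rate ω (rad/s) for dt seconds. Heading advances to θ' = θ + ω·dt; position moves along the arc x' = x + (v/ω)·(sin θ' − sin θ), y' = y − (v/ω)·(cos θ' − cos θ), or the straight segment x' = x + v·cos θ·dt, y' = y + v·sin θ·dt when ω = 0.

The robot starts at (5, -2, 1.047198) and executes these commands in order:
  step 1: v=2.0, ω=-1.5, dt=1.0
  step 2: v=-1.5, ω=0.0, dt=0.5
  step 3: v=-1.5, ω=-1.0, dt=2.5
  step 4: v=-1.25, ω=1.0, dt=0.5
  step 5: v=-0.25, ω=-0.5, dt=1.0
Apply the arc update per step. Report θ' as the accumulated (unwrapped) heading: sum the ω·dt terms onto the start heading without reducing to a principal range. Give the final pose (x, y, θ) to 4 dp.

(7.2222, 2.0505, -2.9528)

step 1: θ'=-0.4528 (R=-1.3333) → pose (6.7380, -1.4677, -0.4528)
step 2: θ'=-0.4528 (straight) → pose (6.0636, -1.1396, -0.4528)
step 3: θ'=-2.9528 (R=1.5000) → pose (6.4383, 1.6826, -2.9528)
step 4: θ'=-2.4528 (R=-1.2500) → pose (6.9982, 1.9454, -2.4528)
step 5: θ'=-2.9528 (R=0.5000) → pose (7.2222, 2.0505, -2.9528)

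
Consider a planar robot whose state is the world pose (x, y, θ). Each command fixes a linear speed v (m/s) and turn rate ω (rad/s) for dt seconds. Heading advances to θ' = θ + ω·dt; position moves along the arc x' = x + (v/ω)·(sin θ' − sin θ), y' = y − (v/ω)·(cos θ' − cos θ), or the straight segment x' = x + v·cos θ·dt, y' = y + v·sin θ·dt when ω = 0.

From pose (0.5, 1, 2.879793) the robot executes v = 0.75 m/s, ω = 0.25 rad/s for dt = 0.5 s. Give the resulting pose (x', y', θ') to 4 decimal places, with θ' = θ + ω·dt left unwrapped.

θ' = 2.8798 + 0.25·0.5 = 3.0048
R = v/ω = 0.75/0.25 = 3.0000
x' = 0.5 + 3.0000·(sin 3.0048 − sin 2.8798) = 0.1327
y' = 1 − 3.0000·(cos 3.0048 − cos 2.8798) = 1.0742

(0.1327, 1.0742, 3.0048)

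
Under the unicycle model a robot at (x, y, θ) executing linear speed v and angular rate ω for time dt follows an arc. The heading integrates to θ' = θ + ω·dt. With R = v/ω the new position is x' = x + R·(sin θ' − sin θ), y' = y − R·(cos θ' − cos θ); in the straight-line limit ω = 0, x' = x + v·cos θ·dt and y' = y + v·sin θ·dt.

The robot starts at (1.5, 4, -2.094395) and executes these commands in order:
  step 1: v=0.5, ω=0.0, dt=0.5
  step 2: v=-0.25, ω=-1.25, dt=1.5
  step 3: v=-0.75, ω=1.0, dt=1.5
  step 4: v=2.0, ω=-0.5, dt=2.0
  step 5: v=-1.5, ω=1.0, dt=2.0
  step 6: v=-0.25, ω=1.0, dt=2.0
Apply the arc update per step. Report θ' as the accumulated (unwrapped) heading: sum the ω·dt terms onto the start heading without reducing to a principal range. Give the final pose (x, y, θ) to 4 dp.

step 1: θ'=-2.0944 (straight) → pose (1.3750, 3.7835, -2.0944)
step 2: θ'=-3.9694 (R=0.2000) → pose (1.6955, 3.8188, -3.9694)
step 3: θ'=-2.4694 (R=-0.7500) → pose (2.7149, 3.7393, -2.4694)
step 4: θ'=-3.4694 (R=-4.0000) → pose (-1.0638, 3.0821, -3.4694)
step 5: θ'=-1.4694 (R=-1.5000) → pose (0.9114, 4.6541, -1.4694)
step 6: θ'=0.5306 (R=-0.2500) → pose (0.5362, 4.8444, 0.5306)

(0.5362, 4.8444, 0.5306)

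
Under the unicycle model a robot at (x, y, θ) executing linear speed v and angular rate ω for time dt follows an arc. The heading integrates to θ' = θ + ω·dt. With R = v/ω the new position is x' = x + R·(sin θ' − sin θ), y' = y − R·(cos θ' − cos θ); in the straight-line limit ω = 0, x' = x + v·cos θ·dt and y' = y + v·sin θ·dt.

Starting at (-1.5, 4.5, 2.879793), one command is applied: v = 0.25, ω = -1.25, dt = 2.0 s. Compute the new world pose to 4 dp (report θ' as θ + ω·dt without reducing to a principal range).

θ' = 2.8798 + -1.25·2.0 = 0.3798
R = v/ω = 0.25/-1.25 = -0.2000
x' = -1.5 + -0.2000·(sin 0.3798 − sin 2.8798) = -1.5224
y' = 4.5 − -0.2000·(cos 0.3798 − cos 2.8798) = 4.8789

(-1.5224, 4.8789, 0.3798)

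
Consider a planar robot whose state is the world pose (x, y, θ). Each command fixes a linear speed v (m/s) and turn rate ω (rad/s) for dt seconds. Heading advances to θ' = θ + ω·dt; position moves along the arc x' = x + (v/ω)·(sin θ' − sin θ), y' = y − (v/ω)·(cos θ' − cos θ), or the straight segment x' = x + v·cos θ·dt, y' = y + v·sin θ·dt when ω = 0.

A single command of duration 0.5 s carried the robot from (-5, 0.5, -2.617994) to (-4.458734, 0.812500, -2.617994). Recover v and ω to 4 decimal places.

v = -1.2500, ω = 0.0000

Δθ = -2.617994 − -2.617994 = 0.000000
ω = Δθ/dt = 0.000000/0.5 = 0.0000
ω = 0 → v = (Δx·cos θ + Δy·sin θ)/dt = -1.2500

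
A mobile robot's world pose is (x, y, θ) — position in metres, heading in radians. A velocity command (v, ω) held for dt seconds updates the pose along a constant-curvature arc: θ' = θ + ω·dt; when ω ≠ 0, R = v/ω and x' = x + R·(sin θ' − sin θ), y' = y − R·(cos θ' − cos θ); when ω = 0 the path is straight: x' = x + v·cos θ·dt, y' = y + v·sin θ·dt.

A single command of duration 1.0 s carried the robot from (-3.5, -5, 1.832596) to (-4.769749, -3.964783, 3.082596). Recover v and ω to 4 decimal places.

v = 1.7500, ω = 1.2500

Δθ = 3.082596 − 1.832596 = 1.250000
ω = Δθ/dt = 1.250000/1.0 = 1.2500
R = Δx/(sin θ' − sin θ) = 1.4000
v = R·ω = 1.4000·1.2500 = 1.7500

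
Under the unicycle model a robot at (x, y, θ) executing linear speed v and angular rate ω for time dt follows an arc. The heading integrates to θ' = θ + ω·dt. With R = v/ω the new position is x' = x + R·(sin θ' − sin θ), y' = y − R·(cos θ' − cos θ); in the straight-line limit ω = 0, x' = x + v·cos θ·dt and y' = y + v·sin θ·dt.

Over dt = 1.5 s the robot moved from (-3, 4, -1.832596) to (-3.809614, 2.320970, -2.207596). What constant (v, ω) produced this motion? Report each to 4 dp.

v = 1.2500, ω = -0.2500

Δθ = -2.207596 − -1.832596 = -0.375000
ω = Δθ/dt = -0.375000/1.5 = -0.2500
R = −Δy/(cos θ' − cos θ) = -5.0000
v = R·ω = -5.0000·-0.2500 = 1.2500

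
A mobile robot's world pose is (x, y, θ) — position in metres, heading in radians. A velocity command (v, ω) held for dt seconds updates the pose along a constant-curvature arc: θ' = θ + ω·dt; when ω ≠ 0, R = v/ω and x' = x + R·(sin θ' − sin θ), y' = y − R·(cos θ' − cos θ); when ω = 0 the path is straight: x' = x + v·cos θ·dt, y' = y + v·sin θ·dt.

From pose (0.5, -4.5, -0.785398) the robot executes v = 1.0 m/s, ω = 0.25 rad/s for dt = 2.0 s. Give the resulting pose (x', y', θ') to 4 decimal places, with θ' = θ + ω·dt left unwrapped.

(2.2023, -5.5098, -0.2854)

θ' = -0.7854 + 0.25·2.0 = -0.2854
R = v/ω = 1.0/0.25 = 4.0000
x' = 0.5 + 4.0000·(sin -0.2854 − sin -0.7854) = 2.2023
y' = -4.5 − 4.0000·(cos -0.2854 − cos -0.7854) = -5.5098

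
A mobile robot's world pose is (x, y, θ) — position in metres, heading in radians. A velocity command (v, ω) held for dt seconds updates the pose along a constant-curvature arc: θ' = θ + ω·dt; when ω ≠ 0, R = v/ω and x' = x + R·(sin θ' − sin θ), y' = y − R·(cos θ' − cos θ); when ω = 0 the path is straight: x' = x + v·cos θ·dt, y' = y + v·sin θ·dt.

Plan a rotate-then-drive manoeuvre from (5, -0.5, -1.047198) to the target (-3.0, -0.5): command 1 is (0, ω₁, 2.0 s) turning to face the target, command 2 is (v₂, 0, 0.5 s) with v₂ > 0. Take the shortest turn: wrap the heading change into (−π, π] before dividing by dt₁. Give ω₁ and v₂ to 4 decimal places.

heading to target = atan2(-0.5−-0.5, -3−5) = 3.1416
Δθ = wrap(3.1416 − -1.0472) = -2.0944; ω₁ = Δθ/dt₁ = -1.0472
distance = √((-3−5)² + (-0.5−-0.5)²) = 8.0000; v₂ = distance/dt₂ = 16.0000

ω₁ = -1.0472, v₂ = 16.0000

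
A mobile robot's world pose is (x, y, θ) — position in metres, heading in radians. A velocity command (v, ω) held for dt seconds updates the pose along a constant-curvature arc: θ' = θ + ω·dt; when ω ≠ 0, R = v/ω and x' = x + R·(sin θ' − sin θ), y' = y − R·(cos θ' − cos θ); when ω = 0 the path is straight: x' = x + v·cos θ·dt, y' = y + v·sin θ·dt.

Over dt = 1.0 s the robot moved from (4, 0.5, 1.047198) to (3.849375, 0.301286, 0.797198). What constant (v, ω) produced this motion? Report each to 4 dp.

v = -0.2500, ω = -0.2500

Δθ = 0.797198 − 1.047198 = -0.250000
ω = Δθ/dt = -0.250000/1.0 = -0.2500
R = −Δy/(cos θ' − cos θ) = 1.0000
v = R·ω = 1.0000·-0.2500 = -0.2500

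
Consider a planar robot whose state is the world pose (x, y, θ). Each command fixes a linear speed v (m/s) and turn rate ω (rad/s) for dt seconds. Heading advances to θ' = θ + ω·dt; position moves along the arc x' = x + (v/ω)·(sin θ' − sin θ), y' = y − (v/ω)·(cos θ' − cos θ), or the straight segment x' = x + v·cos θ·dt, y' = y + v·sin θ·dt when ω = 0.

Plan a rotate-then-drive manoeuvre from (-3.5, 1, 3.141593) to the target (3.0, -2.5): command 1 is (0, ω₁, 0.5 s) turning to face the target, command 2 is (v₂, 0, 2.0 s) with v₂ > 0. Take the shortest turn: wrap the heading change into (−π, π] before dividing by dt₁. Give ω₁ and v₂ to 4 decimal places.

heading to target = atan2(-2.5−1, 3−-3.5) = -0.4939
Δθ = wrap(-0.4939 − 3.1416) = 2.6477; ω₁ = Δθ/dt₁ = 5.2953
distance = √((3−-3.5)² + (-2.5−1)²) = 7.3824; v₂ = distance/dt₂ = 3.6912

ω₁ = 5.2953, v₂ = 3.6912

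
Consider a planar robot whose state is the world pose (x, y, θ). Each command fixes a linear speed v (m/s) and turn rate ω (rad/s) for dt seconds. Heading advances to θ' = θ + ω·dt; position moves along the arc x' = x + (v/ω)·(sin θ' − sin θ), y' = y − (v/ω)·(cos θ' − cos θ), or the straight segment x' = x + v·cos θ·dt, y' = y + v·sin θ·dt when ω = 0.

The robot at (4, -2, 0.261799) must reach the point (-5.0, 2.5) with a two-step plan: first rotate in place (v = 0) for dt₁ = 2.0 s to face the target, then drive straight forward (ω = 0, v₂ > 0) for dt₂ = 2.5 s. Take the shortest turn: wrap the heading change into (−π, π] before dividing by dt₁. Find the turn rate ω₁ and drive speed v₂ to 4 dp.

heading to target = atan2(2.5−-2, -5−4) = 2.6779
Δθ = wrap(2.6779 − 0.2618) = 2.4161; ω₁ = Δθ/dt₁ = 1.2081
distance = √((-5−4)² + (2.5−-2)²) = 10.0623; v₂ = distance/dt₂ = 4.0249

ω₁ = 1.2081, v₂ = 4.0249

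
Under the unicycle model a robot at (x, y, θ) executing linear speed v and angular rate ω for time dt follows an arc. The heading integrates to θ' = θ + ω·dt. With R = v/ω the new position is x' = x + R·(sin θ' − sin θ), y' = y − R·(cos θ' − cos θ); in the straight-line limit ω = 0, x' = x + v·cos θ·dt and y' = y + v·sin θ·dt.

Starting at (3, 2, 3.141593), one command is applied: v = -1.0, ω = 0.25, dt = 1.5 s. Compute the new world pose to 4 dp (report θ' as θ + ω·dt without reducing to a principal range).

(4.4651, 2.2780, 3.5166)

θ' = 3.1416 + 0.25·1.5 = 3.5166
R = v/ω = -1.0/0.25 = -4.0000
x' = 3 + -4.0000·(sin 3.5166 − sin 3.1416) = 4.4651
y' = 2 − -4.0000·(cos 3.5166 − cos 3.1416) = 2.2780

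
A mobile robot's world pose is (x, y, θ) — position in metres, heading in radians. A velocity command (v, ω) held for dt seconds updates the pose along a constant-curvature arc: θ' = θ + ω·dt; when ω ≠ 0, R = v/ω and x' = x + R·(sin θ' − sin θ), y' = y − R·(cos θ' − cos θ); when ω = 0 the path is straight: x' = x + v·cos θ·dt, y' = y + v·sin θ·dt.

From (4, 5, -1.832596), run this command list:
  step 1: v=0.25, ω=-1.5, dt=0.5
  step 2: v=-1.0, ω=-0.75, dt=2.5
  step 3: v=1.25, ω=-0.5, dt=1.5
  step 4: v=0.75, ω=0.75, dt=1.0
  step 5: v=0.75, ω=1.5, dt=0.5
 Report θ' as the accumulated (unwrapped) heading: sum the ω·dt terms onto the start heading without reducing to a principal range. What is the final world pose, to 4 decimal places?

(6.0165, 6.9489, -3.7076)

step 1: θ'=-2.5826 (R=-0.1667) → pose (3.9274, 4.9018, -2.5826)
step 2: θ'=-4.4576 (R=1.3333) → pose (5.9248, 4.1075, -4.4576)
step 3: θ'=-5.2076 (R=-2.5000) → pose (6.1444, 5.9257, -5.2076)
step 4: θ'=-4.4576 (R=1.0000) → pose (6.2323, 6.6529, -4.4576)
step 5: θ'=-3.7076 (R=0.5000) → pose (6.0165, 6.9489, -3.7076)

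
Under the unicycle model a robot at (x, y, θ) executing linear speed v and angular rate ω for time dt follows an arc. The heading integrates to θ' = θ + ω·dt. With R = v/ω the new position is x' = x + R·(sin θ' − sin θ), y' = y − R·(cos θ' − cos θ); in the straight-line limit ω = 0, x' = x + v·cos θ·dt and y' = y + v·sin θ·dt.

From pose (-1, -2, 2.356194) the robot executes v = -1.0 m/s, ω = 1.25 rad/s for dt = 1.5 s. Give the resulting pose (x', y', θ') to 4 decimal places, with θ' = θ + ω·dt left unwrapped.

θ' = 2.3562 + 1.25·1.5 = 4.2312
R = v/ω = -1.0/1.25 = -0.8000
x' = -1 + -0.8000·(sin 4.2312 − sin 2.3562) = 0.2748
y' = -2 − -0.8000·(cos 4.2312 − cos 2.3562) = -1.8046

(0.2748, -1.8046, 4.2312)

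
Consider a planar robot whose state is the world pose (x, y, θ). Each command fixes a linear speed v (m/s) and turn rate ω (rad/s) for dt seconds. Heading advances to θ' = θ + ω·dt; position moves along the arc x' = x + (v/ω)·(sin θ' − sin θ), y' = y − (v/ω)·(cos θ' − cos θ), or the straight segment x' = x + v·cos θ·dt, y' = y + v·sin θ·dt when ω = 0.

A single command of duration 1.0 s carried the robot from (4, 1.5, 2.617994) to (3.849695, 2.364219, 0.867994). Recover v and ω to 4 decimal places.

Δθ = 0.867994 − 2.617994 = -1.750000
ω = Δθ/dt = -1.750000/1.0 = -1.7500
R = −Δy/(cos θ' − cos θ) = -0.5714
v = R·ω = -0.5714·-1.7500 = 1.0000

v = 1.0000, ω = -1.7500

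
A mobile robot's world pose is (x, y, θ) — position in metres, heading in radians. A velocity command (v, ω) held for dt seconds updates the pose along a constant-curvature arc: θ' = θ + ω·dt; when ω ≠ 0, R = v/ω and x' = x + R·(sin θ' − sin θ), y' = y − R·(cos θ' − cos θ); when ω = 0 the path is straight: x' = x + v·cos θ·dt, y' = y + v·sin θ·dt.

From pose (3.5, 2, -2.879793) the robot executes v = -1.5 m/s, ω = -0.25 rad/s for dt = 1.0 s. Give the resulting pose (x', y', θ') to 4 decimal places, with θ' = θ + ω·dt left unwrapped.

θ' = -2.8798 + -0.25·1.0 = -3.1298
R = v/ω = -1.5/-0.25 = 6.0000
x' = 3.5 + 6.0000·(sin -3.1298 − sin -2.8798) = 4.9821
y' = 2 − 6.0000·(cos -3.1298 − cos -2.8798) = 2.2040

(4.9821, 2.2040, -3.1298)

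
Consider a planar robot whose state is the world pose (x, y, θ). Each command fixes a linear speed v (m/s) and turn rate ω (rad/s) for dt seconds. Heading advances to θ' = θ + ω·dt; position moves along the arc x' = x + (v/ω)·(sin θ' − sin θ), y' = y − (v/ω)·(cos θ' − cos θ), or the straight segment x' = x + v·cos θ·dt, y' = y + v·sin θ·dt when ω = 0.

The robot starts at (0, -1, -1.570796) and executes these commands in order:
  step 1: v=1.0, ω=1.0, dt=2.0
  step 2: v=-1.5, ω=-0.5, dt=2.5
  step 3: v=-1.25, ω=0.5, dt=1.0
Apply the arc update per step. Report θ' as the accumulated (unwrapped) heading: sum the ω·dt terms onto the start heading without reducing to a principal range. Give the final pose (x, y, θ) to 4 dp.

(-3.0683, -0.5580, -0.3208)

step 1: θ'=0.4292 (R=1.0000) → pose (1.4161, -1.9093, 0.4292)
step 2: θ'=-0.8208 (R=3.0000) → pose (-2.0274, -1.2263, -0.8208)
step 3: θ'=-0.3208 (R=-2.5000) → pose (-3.0683, -0.5580, -0.3208)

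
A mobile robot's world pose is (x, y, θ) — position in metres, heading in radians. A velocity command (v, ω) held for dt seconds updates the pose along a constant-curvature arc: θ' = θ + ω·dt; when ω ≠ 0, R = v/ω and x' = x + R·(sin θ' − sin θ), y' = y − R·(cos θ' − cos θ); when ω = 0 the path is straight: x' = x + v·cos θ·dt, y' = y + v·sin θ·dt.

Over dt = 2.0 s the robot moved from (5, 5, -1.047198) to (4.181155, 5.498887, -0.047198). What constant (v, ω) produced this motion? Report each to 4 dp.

Δθ = -0.047198 − -1.047198 = 1.000000
ω = Δθ/dt = 1.000000/2.0 = 0.5000
R = Δx/(sin θ' − sin θ) = -1.0000
v = R·ω = -1.0000·0.5000 = -0.5000

v = -0.5000, ω = 0.5000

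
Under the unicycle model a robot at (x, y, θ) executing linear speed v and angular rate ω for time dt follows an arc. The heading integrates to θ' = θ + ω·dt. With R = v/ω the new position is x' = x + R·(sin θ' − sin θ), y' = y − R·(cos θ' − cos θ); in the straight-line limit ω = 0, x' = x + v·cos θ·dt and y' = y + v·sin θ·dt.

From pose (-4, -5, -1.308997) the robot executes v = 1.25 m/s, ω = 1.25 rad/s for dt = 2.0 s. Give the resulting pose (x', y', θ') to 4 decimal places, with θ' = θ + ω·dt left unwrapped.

θ' = -1.3090 + 1.25·2.0 = 1.1910
R = v/ω = 1.25/1.25 = 1.0000
x' = -4 + 1.0000·(sin 1.1910 − sin -1.3090) = -2.1053
y' = -5 − 1.0000·(cos 1.1910 − cos -1.3090) = -5.1119

(-2.1053, -5.1119, 1.1910)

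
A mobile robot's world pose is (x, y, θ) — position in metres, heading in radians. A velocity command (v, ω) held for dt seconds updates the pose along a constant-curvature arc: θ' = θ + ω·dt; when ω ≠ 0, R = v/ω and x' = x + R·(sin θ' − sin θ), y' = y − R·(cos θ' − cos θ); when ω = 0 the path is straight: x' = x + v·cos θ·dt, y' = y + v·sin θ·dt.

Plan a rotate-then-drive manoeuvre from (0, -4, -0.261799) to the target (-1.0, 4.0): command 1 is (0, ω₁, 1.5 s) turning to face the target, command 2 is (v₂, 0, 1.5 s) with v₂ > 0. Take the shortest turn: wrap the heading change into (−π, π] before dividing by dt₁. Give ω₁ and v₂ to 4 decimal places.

ω₁ = 1.3046, v₂ = 5.3748

heading to target = atan2(4−-4, -1−0) = 1.6952
Δθ = wrap(1.6952 − -0.2618) = 1.9570; ω₁ = Δθ/dt₁ = 1.3046
distance = √((-1−0)² + (4−-4)²) = 8.0623; v₂ = distance/dt₂ = 5.3748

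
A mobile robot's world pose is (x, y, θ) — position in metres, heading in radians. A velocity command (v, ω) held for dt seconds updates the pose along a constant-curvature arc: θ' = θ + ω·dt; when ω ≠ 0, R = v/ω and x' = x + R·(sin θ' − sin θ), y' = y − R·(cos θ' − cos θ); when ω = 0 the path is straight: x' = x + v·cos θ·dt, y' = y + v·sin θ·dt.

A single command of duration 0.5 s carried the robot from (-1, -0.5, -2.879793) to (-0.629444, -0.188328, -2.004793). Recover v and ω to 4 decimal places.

v = -1.0000, ω = 1.7500

Δθ = -2.004793 − -2.879793 = 0.875000
ω = Δθ/dt = 0.875000/0.5 = 1.7500
R = Δx/(sin θ' − sin θ) = -0.5714
v = R·ω = -0.5714·1.7500 = -1.0000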